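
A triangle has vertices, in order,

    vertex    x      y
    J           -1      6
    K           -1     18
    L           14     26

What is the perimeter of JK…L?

|JK| = √((0)² + (12)²) = √144 = 12
|KL| = √((15)² + (8)²) = √289 = 17
|LJ| = √((-15)² + (-20)²) = √625 = 25
Perimeter = 12 + 17 + 25 = 54.

54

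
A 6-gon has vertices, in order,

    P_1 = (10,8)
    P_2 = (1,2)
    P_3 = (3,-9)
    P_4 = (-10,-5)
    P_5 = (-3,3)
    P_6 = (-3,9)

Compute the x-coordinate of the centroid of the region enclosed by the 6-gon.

-78/95

Apply the shoelace formula. First the cross-terms c_i = x_i·y_{i+1} − x_{i+1}·y_i:
  12, -15, -105, -45, -18, -114  ⇒  2A = -285, A = -142.5.
Then Σ (x_i + x_{i+1})·c_i = 702, so x̄ = 702 / (6·(-142.5)) = -78/95.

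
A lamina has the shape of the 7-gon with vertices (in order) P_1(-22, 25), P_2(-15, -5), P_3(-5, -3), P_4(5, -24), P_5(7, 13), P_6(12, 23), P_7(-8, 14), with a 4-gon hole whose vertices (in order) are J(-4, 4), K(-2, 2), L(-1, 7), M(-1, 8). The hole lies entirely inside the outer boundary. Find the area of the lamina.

661.5

Outer boundary:
Apply the shoelace (surveyor's) formula: 2A = Σ (x_i·y_{i+1} − x_{i+1}·y_i), indices taken mod 7.
Σ = (485) + (20) + (135) + (233) + (5) + (352) + (108) = 1338
Area = |Σ|/2 = 669.
Hole:
Apply the surveyor's formula: 2A = Σ (x_i·y_{i+1} − x_{i+1}·y_i), indices taken mod 4.
Cross-terms: 0, -12, -1, 28  ⇒  Σ = 15
Area = |Σ|/2 = 7.5.
Net area = 669 − 7.5 = 661.5.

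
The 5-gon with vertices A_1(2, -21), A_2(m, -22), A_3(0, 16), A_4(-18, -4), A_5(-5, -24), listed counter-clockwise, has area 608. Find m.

The doubled signed area Σ (x_i y_{i+1} − x_{i+1} y_i) is linear in m.
With m=0 it equals 809; the coefficient of m is 37 (from the two edges through A_2).
So 37·m + 809 = 2·608 = 1216 ⇒ m = 11.

11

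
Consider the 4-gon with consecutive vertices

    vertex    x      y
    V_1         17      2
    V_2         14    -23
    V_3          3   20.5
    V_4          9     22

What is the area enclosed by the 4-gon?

268.75

Apply the surveyor's formula: 2A = Σ (x_i·y_{i+1} − x_{i+1}·y_i), indices taken mod 4.
Cross-terms: -419, 356, -118.5, -356  ⇒  Σ = -537.5
Area = |Σ|/2 = 268.75.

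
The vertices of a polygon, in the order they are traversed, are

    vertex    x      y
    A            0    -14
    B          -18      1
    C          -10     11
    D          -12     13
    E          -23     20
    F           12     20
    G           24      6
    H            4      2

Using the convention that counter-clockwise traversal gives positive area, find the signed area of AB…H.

-759.5

Apply the shoelace (surveyor's) formula: 2A = Σ (x_i·y_{i+1} − x_{i+1}·y_i), indices taken mod 8.
Σ = (-252) + (-188) + (2) + (59) + (-700) + (-408) + (24) + (-56) = -1519
Signed area = Σ/2 = -759.5 (negative ⇒ clockwise traversal).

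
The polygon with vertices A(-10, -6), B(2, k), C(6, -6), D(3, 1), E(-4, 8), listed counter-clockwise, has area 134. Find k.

-7

Write out the shoelace sum; only the two edges meeting at B involve k:
2·Area = [((-10)·k − 2·(-6)) + (2·(-6) − 6·k)] + 156
       = -16·k + 156 = 268
⇒ k = -7.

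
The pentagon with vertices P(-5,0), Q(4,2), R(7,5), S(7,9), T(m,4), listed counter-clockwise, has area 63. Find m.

Write out the shoelace sum; only the two edges meeting at T involve m:
2·Area = [(7·4 − m·9) + (m·0 − (-5)·4)] + 24
       = -9·m + 72 = 126
⇒ m = -6.

-6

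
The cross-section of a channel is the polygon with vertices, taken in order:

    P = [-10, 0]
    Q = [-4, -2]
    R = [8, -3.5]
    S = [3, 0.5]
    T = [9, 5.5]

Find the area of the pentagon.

65.75

Cross-terms: 20, 30, 14.5, 12, 55  ⇒  Σ = 131.5
Area = |Σ|/2 = 65.75.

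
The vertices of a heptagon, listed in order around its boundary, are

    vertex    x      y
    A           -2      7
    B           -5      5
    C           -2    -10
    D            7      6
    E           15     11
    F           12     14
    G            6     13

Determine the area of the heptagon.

174

Apply the surveyor's formula: 2A = Σ (x_i·y_{i+1} − x_{i+1}·y_i), indices taken mod 7.
Σ = (25) + (60) + (58) + (-13) + (78) + (72) + (68) = 348
Area = |Σ|/2 = 174.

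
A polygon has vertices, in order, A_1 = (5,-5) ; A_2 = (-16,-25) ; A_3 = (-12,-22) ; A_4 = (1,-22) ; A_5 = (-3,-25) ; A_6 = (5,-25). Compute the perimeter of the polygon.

|A_1A_2| = √((-21)² + (-20)²) = √841 = 29
|A_2A_3| = √((4)² + (3)²) = √25 = 5
|A_3A_4| = √((13)² + (0)²) = √169 = 13
|A_4A_5| = √((-4)² + (-3)²) = √25 = 5
|A_5A_6| = √((8)² + (0)²) = √64 = 8
|A_6A_1| = √((0)² + (20)²) = √400 = 20
Perimeter = 29 + 5 + 13 + 5 + 8 + 20 = 80.

80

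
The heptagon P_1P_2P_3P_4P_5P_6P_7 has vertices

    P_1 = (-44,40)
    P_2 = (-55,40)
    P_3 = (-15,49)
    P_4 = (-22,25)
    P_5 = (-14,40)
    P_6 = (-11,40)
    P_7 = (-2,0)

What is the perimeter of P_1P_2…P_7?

|P_1P_2| = √((-11)² + (0)²) = √121 = 11
|P_2P_3| = √((40)² + (9)²) = √1681 = 41
|P_3P_4| = √((-7)² + (-24)²) = √625 = 25
|P_4P_5| = √((8)² + (15)²) = √289 = 17
|P_5P_6| = √((3)² + (0)²) = √9 = 3
|P_6P_7| = √((9)² + (-40)²) = √1681 = 41
|P_7P_1| = √((-42)² + (40)²) = √3364 = 58
Perimeter = 11 + 41 + 25 + 17 + 3 + 41 + 58 = 196.

196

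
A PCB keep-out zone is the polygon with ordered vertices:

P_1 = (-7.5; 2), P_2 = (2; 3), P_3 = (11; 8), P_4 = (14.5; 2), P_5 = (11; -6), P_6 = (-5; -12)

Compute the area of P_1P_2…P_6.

Apply the surveyor's formula: 2A = Σ (x_i·y_{i+1} − x_{i+1}·y_i), indices taken mod 6.
Σ = (-26.5) + (-17) + (-94) + (-109) + (-162) + (-100) = -508.5
Area = |Σ|/2 = 254.25.

254.25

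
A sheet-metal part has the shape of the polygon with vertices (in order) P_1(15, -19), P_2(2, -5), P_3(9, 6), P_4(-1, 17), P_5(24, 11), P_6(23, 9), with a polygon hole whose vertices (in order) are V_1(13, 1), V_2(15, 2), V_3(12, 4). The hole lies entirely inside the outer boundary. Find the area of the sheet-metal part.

421

Outer boundary:
Σ = (-37) + (57) + (159) + (-419) + (-37) + (-572) = -849
Area = |Σ|/2 = 424.5.
Hole:
Σ = (11) + (36) + (-40) = 7
Area = |Σ|/2 = 3.5.
Net area = 424.5 − 3.5 = 421.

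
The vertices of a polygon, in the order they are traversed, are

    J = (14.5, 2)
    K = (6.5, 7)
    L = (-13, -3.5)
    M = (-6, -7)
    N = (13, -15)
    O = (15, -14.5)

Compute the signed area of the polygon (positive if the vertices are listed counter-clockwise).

342.25

Apply the surveyor's formula: 2A = Σ (x_i·y_{i+1} − x_{i+1}·y_i), indices taken mod 6.
Σ = (88.5) + (68.25) + (70) + (181) + (36.5) + (240.25) = 684.5
Signed area = Σ/2 = 342.25 (positive ⇒ counter-clockwise traversal).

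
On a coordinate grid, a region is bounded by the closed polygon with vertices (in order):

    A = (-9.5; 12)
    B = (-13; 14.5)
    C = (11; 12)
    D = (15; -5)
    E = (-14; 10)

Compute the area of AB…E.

262.625

Apply Gauss's area formula: 2A = Σ (x_i·y_{i+1} − x_{i+1}·y_i), indices taken mod 5.
A→B: (-9.5)(14.5) − (-13)(12) = 18.25
B→C: (-13)(12) − (11)(14.5) = -315.5
C→D: (11)(-5) − (15)(12) = -235
D→E: (15)(10) − (-14)(-5) = 80
E→A: (-14)(12) − (-9.5)(10) = -73
Σ = -525.25
Area = |Σ|/2 = 262.625.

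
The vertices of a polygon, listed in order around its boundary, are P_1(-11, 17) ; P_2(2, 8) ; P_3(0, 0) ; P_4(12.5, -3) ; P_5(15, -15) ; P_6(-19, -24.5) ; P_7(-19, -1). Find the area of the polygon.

P_1→P_2: (-11)(8) − (2)(17) = -122
P_2→P_3: (2)(0) − (0)(8) = 0
P_3→P_4: (0)(-3) − (12.5)(0) = 0
P_4→P_5: (12.5)(-15) − (15)(-3) = -142.5
P_5→P_6: (15)(-24.5) − (-19)(-15) = -652.5
P_6→P_7: (-19)(-1) − (-19)(-24.5) = -446.5
P_7→P_1: (-19)(17) − (-11)(-1) = -334
Σ = -1697.5
Area = |Σ|/2 = 848.75.

848.75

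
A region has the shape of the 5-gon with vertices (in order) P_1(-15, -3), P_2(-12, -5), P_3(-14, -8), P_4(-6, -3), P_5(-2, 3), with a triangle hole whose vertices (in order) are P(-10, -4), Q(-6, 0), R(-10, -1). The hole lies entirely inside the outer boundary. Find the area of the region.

37

Outer boundary:
Apply the shoelace formula: 2A = Σ (x_i·y_{i+1} − x_{i+1}·y_i), indices taken mod 5.
P_1→P_2: (-15)(-5) − (-12)(-3) = 39
P_2→P_3: (-12)(-8) − (-14)(-5) = 26
P_3→P_4: (-14)(-3) − (-6)(-8) = -6
P_4→P_5: (-6)(3) − (-2)(-3) = -24
P_5→P_1: (-2)(-3) − (-15)(3) = 51
Σ = 86
Area = |Σ|/2 = 43.
Hole:
Apply the shoelace (surveyor's) formula: 2A = Σ (x_i·y_{i+1} − x_{i+1}·y_i), indices taken mod 3.
Cross-terms: -24, 6, 30  ⇒  Σ = 12
Area = |Σ|/2 = 6.
Net area = 43 − 6 = 37.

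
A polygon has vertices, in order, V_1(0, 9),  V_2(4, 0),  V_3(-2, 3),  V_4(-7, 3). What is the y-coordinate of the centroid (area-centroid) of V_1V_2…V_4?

Apply the shoelace (surveyor's) formula. First the cross-terms c_i = x_i·y_{i+1} − x_{i+1}·y_i:
  -36, 12, 15, -63  ⇒  2A = -72, A = -36.
Then Σ (y_i + y_{i+1})·c_i = -954, so ȳ = -954 / (6·(-36)) = 53/12.

53/12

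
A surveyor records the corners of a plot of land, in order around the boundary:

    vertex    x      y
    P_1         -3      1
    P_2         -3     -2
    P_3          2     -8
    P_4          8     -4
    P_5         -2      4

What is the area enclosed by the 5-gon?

Apply Gauss's area formula: 2A = Σ (x_i·y_{i+1} − x_{i+1}·y_i), indices taken mod 5.
Cross-terms: 9, 28, 56, 24, 10  ⇒  Σ = 127
Area = |Σ|/2 = 63.5.

63.5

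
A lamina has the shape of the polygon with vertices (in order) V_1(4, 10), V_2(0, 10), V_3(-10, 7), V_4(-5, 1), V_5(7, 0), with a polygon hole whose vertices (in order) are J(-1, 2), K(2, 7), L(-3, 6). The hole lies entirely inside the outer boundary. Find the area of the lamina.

Outer boundary:
Apply Gauss's area formula: 2A = Σ (x_i·y_{i+1} − x_{i+1}·y_i), indices taken mod 5.
Σ = (40) + (100) + (25) + (-7) + (70) = 228
Area = |Σ|/2 = 114.
Hole:
Apply Gauss's area formula: 2A = Σ (x_i·y_{i+1} − x_{i+1}·y_i), indices taken mod 3.
J→K: (-1)(7) − (2)(2) = -11
K→L: (2)(6) − (-3)(7) = 33
L→J: (-3)(2) − (-1)(6) = 0
Σ = 22
Area = |Σ|/2 = 11.
Net area = 114 − 11 = 103.

103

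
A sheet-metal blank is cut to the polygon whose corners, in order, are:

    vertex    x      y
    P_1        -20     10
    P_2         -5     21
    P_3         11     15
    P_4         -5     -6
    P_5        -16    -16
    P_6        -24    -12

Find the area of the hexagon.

677.5

Apply the shoelace (surveyor's) formula: 2A = Σ (x_i·y_{i+1} − x_{i+1}·y_i), indices taken mod 6.
Cross-terms: -370, -306, 9, -16, -192, -480  ⇒  Σ = -1355
Area = |Σ|/2 = 677.5.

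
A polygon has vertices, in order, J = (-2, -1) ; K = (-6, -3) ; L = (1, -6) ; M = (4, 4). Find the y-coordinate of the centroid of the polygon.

-395/213

Apply the surveyor's formula. First the cross-terms c_i = x_i·y_{i+1} − x_{i+1}·y_i:
  0, 39, 28, 4  ⇒  2A = 71, A = 35.5.
Then Σ (y_i + y_{i+1})·c_i = -395, so ȳ = -395 / (6·35.5) = -395/213.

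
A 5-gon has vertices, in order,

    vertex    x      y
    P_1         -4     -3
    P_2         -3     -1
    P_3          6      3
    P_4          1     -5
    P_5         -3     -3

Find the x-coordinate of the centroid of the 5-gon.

74/93

Apply the shoelace (surveyor's) formula. First the cross-terms c_i = x_i·y_{i+1} − x_{i+1}·y_i:
  -5, -3, -33, -18, -3  ⇒  2A = -62, A = -31.
Then Σ (x_i + x_{i+1})·c_i = -148, so x̄ = -148 / (6·(-31)) = 74/93.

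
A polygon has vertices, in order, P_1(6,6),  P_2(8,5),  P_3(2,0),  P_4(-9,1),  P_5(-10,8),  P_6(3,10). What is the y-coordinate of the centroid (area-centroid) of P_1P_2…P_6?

618/127

Apply Gauss's area formula. First the cross-terms c_i = x_i·y_{i+1} − x_{i+1}·y_i:
  -18, -10, 2, -62, -124, -42  ⇒  2A = -254, A = -127.
Then Σ (y_i + y_{i+1})·c_i = -3708, so ȳ = -3708 / (6·(-127)) = 618/127.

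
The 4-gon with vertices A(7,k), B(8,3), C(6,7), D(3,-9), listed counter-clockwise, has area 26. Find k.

-1

The doubled signed area Σ (x_i y_{i+1} − x_{i+1} y_i) is linear in k.
With k=0 it equals 47; the coefficient of k is -5 (from the two edges through A).
So -5·k + 47 = 2·26 = 52 ⇒ k = -1.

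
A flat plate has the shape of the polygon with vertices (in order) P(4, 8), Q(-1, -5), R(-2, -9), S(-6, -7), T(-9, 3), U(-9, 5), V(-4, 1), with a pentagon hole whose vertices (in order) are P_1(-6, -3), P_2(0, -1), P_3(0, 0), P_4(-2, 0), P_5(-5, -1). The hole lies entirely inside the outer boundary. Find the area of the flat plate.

80

Outer boundary:
Apply Gauss's area formula: 2A = Σ (x_i·y_{i+1} − x_{i+1}·y_i), indices taken mod 7.
Σ = (-12) + (-1) + (-40) + (-81) + (-18) + (11) + (-36) = -177
Area = |Σ|/2 = 88.5.
Hole:
Apply the shoelace formula: 2A = Σ (x_i·y_{i+1} − x_{i+1}·y_i), indices taken mod 5.
Cross-terms: 6, 0, 0, 2, 9  ⇒  Σ = 17
Area = |Σ|/2 = 8.5.
Net area = 88.5 − 8.5 = 80.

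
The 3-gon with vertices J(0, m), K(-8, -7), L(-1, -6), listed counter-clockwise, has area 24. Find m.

Write out the shoelace sum; only the two edges meeting at J involve m:
2·Area = [((-1)·m − 0·(-6)) + (0·(-7) − (-8)·m)] + 41
       = 7·m + 41 = 48
⇒ m = 1.

1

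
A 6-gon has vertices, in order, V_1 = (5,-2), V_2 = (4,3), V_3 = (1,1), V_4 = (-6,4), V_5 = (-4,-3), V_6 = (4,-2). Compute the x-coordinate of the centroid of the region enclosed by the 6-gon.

Apply the shoelace formula. First the cross-terms c_i = x_i·y_{i+1} − x_{i+1}·y_i:
  23, 1, 10, 34, 20, 2  ⇒  2A = 90, A = 45.
Then Σ (x_i + x_{i+1})·c_i = -160, so x̄ = -160 / (6·45) = -16/27.

-16/27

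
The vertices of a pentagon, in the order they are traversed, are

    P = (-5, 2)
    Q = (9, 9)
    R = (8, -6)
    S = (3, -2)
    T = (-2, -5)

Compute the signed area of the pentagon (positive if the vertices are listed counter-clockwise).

Apply the shoelace formula: 2A = Σ (x_i·y_{i+1} − x_{i+1}·y_i), indices taken mod 5.
Cross-terms: -63, -126, 2, -19, -29  ⇒  Σ = -235
Signed area = Σ/2 = -117.5 (negative ⇒ clockwise traversal).

-117.5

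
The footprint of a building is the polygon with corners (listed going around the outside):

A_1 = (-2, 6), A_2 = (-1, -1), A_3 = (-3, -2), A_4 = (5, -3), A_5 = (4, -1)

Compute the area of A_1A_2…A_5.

27.5

Σ = (8) + (-1) + (19) + (7) + (22) = 55
Area = |Σ|/2 = 27.5.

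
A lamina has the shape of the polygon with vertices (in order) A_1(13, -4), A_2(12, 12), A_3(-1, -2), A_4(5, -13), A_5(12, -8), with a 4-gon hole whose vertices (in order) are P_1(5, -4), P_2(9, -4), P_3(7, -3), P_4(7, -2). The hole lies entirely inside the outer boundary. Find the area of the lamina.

Outer boundary:
A_1→A_2: (13)(12) − (12)(-4) = 204
A_2→A_3: (12)(-2) − (-1)(12) = -12
A_3→A_4: (-1)(-13) − (5)(-2) = 23
A_4→A_5: (5)(-8) − (12)(-13) = 116
A_5→A_1: (12)(-4) − (13)(-8) = 56
Σ = 387
Area = |Σ|/2 = 193.5.
Hole:
Apply the surveyor's formula: 2A = Σ (x_i·y_{i+1} − x_{i+1}·y_i), indices taken mod 4.
Σ = (16) + (1) + (7) + (-18) = 6
Area = |Σ|/2 = 3.
Net area = 193.5 − 3 = 190.5.

190.5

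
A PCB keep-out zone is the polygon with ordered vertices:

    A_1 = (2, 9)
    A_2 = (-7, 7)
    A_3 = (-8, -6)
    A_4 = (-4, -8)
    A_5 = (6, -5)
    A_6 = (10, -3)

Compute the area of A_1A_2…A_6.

A_1→A_2: (2)(7) − (-7)(9) = 77
A_2→A_3: (-7)(-6) − (-8)(7) = 98
A_3→A_4: (-8)(-8) − (-4)(-6) = 40
A_4→A_5: (-4)(-5) − (6)(-8) = 68
A_5→A_6: (6)(-3) − (10)(-5) = 32
A_6→A_1: (10)(9) − (2)(-3) = 96
Σ = 411
Area = |Σ|/2 = 205.5.

205.5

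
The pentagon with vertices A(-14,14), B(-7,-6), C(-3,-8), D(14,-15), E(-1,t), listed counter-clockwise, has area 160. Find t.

The doubled signed area Σ (x_i y_{i+1} − x_{i+1} y_i) is linear in t.
With t=0 it equals 348; the coefficient of t is 28 (from the two edges through E).
So 28·t + 348 = 2·160 = 320 ⇒ t = -1.

-1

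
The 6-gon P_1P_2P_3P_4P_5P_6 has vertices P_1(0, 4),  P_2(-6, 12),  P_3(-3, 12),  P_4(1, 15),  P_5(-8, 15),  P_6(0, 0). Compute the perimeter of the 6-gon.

48

|P_1P_2| = √((-6)² + (8)²) = √100 = 10
|P_2P_3| = √((3)² + (0)²) = √9 = 3
|P_3P_4| = √((4)² + (3)²) = √25 = 5
|P_4P_5| = √((-9)² + (0)²) = √81 = 9
|P_5P_6| = √((8)² + (-15)²) = √289 = 17
|P_6P_1| = √((0)² + (4)²) = √16 = 4
Perimeter = 10 + 3 + 5 + 9 + 17 + 4 = 48.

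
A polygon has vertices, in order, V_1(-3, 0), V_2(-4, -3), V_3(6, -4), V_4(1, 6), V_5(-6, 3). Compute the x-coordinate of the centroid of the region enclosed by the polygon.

3/131

Apply the shoelace formula. First the cross-terms c_i = x_i·y_{i+1} − x_{i+1}·y_i:
  9, 34, 40, 39, 9  ⇒  2A = 131, A = 65.5.
Then Σ (x_i + x_{i+1})·c_i = 9, so x̄ = 9 / (6·65.5) = 3/131.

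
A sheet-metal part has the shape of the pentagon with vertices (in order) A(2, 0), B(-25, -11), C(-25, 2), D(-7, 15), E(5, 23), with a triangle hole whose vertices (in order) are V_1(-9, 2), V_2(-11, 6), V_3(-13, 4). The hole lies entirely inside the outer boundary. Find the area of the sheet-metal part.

Outer boundary:
A→B: (2)(-11) − (-25)(0) = -22
B→C: (-25)(2) − (-25)(-11) = -325
C→D: (-25)(15) − (-7)(2) = -361
D→E: (-7)(23) − (5)(15) = -236
E→A: (5)(0) − (2)(23) = -46
Σ = -990
Area = |Σ|/2 = 495.
Hole:
Apply the shoelace formula: 2A = Σ (x_i·y_{i+1} − x_{i+1}·y_i), indices taken mod 3.
Cross-terms: -32, 34, 10  ⇒  Σ = 12
Area = |Σ|/2 = 6.
Net area = 495 − 6 = 489.

489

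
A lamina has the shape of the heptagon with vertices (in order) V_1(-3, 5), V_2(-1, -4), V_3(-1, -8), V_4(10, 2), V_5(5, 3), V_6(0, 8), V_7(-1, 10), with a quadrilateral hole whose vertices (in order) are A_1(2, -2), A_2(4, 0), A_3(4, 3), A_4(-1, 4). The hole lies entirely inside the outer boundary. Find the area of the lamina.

79.5

Outer boundary:
Apply the shoelace formula: 2A = Σ (x_i·y_{i+1} − x_{i+1}·y_i), indices taken mod 7.
V_1→V_2: (-3)(-4) − (-1)(5) = 17
V_2→V_3: (-1)(-8) − (-1)(-4) = 4
V_3→V_4: (-1)(2) − (10)(-8) = 78
V_4→V_5: (10)(3) − (5)(2) = 20
V_5→V_6: (5)(8) − (0)(3) = 40
V_6→V_7: (0)(10) − (-1)(8) = 8
V_7→V_1: (-1)(5) − (-3)(10) = 25
Σ = 192
Area = |Σ|/2 = 96.
Hole:
Apply Gauss's area formula: 2A = Σ (x_i·y_{i+1} − x_{i+1}·y_i), indices taken mod 4.
Cross-terms: 8, 12, 19, -6  ⇒  Σ = 33
Area = |Σ|/2 = 16.5.
Net area = 96 − 16.5 = 79.5.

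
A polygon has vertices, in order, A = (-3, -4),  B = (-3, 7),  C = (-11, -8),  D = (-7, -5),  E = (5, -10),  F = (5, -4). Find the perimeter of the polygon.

|AB| = √((0)² + (11)²) = √121 = 11
|BC| = √((-8)² + (-15)²) = √289 = 17
|CD| = √((4)² + (3)²) = √25 = 5
|DE| = √((12)² + (-5)²) = √169 = 13
|EF| = √((0)² + (6)²) = √36 = 6
|FA| = √((-8)² + (0)²) = √64 = 8
Perimeter = 11 + 17 + 5 + 13 + 6 + 8 = 60.

60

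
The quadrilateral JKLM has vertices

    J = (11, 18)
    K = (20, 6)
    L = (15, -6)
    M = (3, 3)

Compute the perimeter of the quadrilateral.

60

|JK| = √((9)² + (-12)²) = √225 = 15
|KL| = √((-5)² + (-12)²) = √169 = 13
|LM| = √((-12)² + (9)²) = √225 = 15
|MJ| = √((8)² + (15)²) = √289 = 17
Perimeter = 15 + 13 + 15 + 17 = 60.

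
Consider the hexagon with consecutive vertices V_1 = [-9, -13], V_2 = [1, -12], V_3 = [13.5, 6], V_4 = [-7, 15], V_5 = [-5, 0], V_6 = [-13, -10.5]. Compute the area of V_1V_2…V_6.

Apply Gauss's area formula: 2A = Σ (x_i·y_{i+1} − x_{i+1}·y_i), indices taken mod 6.
Σ = (121) + (168) + (244.5) + (75) + (52.5) + (74.5) = 735.5
Area = |Σ|/2 = 367.75.

367.75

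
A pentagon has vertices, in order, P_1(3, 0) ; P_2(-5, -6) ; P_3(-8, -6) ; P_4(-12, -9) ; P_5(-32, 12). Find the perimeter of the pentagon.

84

|P_1P_2| = √((-8)² + (-6)²) = √100 = 10
|P_2P_3| = √((-3)² + (0)²) = √9 = 3
|P_3P_4| = √((-4)² + (-3)²) = √25 = 5
|P_4P_5| = √((-20)² + (21)²) = √841 = 29
|P_5P_1| = √((35)² + (-12)²) = √1369 = 37
Perimeter = 10 + 3 + 5 + 29 + 37 = 84.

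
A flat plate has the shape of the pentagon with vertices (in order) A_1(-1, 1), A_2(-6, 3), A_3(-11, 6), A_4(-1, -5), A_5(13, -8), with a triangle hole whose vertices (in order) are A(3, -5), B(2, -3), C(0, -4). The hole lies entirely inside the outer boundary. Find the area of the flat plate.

Outer boundary:
Σ = (3) + (-3) + (61) + (73) + (5) = 139
Area = |Σ|/2 = 69.5.
Hole:
Apply the shoelace (surveyor's) formula: 2A = Σ (x_i·y_{i+1} − x_{i+1}·y_i), indices taken mod 3.
Σ = (1) + (-8) + (12) = 5
Area = |Σ|/2 = 2.5.
Net area = 69.5 − 2.5 = 67.

67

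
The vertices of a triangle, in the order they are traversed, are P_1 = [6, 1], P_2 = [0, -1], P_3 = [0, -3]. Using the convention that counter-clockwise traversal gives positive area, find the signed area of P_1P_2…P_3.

6

Apply the surveyor's formula: 2A = Σ (x_i·y_{i+1} − x_{i+1}·y_i), indices taken mod 3.
P_1→P_2: (6)(-1) − (0)(1) = -6
P_2→P_3: (0)(-3) − (0)(-1) = 0
P_3→P_1: (0)(1) − (6)(-3) = 18
Σ = 12
Signed area = Σ/2 = 6 (positive ⇒ counter-clockwise traversal).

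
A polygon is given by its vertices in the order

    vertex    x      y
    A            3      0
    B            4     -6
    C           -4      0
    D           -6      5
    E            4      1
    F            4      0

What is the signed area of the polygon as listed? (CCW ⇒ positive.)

Apply Gauss's area formula: 2A = Σ (x_i·y_{i+1} − x_{i+1}·y_i), indices taken mod 6.
A→B: (3)(-6) − (4)(0) = -18
B→C: (4)(0) − (-4)(-6) = -24
C→D: (-4)(5) − (-6)(0) = -20
D→E: (-6)(1) − (4)(5) = -26
E→F: (4)(0) − (4)(1) = -4
F→A: (4)(0) − (3)(0) = 0
Σ = -92
Signed area = Σ/2 = -46 (negative ⇒ clockwise traversal).

-46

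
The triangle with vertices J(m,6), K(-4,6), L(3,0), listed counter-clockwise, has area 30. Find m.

6

Write out the shoelace sum; only the two edges meeting at J involve m:
2·Area = [(3·6 − m·0) + (m·6 − (-4)·6)] + -18
       = 6·m + 24 = 60
⇒ m = 6.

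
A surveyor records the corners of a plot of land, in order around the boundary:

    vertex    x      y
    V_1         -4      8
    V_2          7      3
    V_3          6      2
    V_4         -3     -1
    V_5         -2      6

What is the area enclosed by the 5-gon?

42

V_1→V_2: (-4)(3) − (7)(8) = -68
V_2→V_3: (7)(2) − (6)(3) = -4
V_3→V_4: (6)(-1) − (-3)(2) = 0
V_4→V_5: (-3)(6) − (-2)(-1) = -20
V_5→V_1: (-2)(8) − (-4)(6) = 8
Σ = -84
Area = |Σ|/2 = 42.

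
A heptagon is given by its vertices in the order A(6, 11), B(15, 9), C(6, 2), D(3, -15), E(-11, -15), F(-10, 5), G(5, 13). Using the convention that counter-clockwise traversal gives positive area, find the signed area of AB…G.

Apply the shoelace formula: 2A = Σ (x_i·y_{i+1} − x_{i+1}·y_i), indices taken mod 7.
Σ = (-111) + (-24) + (-96) + (-210) + (-205) + (-155) + (-23) = -824
Signed area = Σ/2 = -412 (negative ⇒ clockwise traversal).

-412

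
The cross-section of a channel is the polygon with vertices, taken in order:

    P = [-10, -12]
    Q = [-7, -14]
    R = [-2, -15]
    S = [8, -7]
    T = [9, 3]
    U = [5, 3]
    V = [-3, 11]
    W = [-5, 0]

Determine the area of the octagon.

272.5

Σ = (56) + (77) + (134) + (87) + (12) + (64) + (55) + (60) = 545
Area = |Σ|/2 = 272.5.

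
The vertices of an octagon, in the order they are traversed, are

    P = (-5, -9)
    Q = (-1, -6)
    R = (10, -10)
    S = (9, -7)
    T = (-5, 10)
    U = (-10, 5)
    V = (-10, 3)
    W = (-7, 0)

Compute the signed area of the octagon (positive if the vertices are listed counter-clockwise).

Σ = (21) + (70) + (20) + (55) + (75) + (20) + (21) + (63) = 345
Signed area = Σ/2 = 172.5 (positive ⇒ counter-clockwise traversal).

172.5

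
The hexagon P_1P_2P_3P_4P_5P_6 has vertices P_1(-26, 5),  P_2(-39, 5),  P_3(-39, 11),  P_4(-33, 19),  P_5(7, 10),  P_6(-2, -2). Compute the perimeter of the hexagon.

110

|P_1P_2| = √((-13)² + (0)²) = √169 = 13
|P_2P_3| = √((0)² + (6)²) = √36 = 6
|P_3P_4| = √((6)² + (8)²) = √100 = 10
|P_4P_5| = √((40)² + (-9)²) = √1681 = 41
|P_5P_6| = √((-9)² + (-12)²) = √225 = 15
|P_6P_1| = √((-24)² + (7)²) = √625 = 25
Perimeter = 13 + 6 + 10 + 41 + 15 + 25 = 110.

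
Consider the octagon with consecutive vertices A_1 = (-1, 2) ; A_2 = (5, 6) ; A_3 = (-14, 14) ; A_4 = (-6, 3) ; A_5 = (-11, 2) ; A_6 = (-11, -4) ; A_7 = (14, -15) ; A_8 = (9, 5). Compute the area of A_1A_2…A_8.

358

Apply the surveyor's formula: 2A = Σ (x_i·y_{i+1} − x_{i+1}·y_i), indices taken mod 8.
A_1→A_2: (-1)(6) − (5)(2) = -16
A_2→A_3: (5)(14) − (-14)(6) = 154
A_3→A_4: (-14)(3) − (-6)(14) = 42
A_4→A_5: (-6)(2) − (-11)(3) = 21
A_5→A_6: (-11)(-4) − (-11)(2) = 66
A_6→A_7: (-11)(-15) − (14)(-4) = 221
A_7→A_8: (14)(5) − (9)(-15) = 205
A_8→A_1: (9)(2) − (-1)(5) = 23
Σ = 716
Area = |Σ|/2 = 358.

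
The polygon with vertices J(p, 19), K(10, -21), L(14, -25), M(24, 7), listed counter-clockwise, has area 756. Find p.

The doubled signed area Σ (x_i y_{i+1} − x_{i+1} y_i) is linear in p.
With p=0 it equals 1008; the coefficient of p is -28 (from the two edges through J).
So -28·p + 1008 = 2·756 = 1512 ⇒ p = -18.

-18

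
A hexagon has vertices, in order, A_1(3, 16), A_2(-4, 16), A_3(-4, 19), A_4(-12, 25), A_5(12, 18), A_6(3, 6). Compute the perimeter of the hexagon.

70

|A_1A_2| = √((-7)² + (0)²) = √49 = 7
|A_2A_3| = √((0)² + (3)²) = √9 = 3
|A_3A_4| = √((-8)² + (6)²) = √100 = 10
|A_4A_5| = √((24)² + (-7)²) = √625 = 25
|A_5A_6| = √((-9)² + (-12)²) = √225 = 15
|A_6A_1| = √((0)² + (10)²) = √100 = 10
Perimeter = 7 + 3 + 10 + 25 + 15 + 10 = 70.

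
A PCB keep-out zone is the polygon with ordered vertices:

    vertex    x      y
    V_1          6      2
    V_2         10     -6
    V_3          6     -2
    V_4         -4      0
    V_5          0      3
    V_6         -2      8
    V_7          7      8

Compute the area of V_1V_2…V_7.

Apply Gauss's area formula: 2A = Σ (x_i·y_{i+1} − x_{i+1}·y_i), indices taken mod 7.
Σ = (-56) + (16) + (-8) + (-12) + (6) + (-72) + (-34) = -160
Area = |Σ|/2 = 80.

80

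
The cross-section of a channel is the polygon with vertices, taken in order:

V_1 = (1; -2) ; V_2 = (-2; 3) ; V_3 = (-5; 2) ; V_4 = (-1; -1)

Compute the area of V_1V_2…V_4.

10

V_1→V_2: (1)(3) − (-2)(-2) = -1
V_2→V_3: (-2)(2) − (-5)(3) = 11
V_3→V_4: (-5)(-1) − (-1)(2) = 7
V_4→V_1: (-1)(-2) − (1)(-1) = 3
Σ = 20
Area = |Σ|/2 = 10.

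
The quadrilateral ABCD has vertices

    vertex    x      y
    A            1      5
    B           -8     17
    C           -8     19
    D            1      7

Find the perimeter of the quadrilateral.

|AB| = √((-9)² + (12)²) = √225 = 15
|BC| = √((0)² + (2)²) = √4 = 2
|CD| = √((9)² + (-12)²) = √225 = 15
|DA| = √((0)² + (-2)²) = √4 = 2
Perimeter = 15 + 2 + 15 + 2 = 34.

34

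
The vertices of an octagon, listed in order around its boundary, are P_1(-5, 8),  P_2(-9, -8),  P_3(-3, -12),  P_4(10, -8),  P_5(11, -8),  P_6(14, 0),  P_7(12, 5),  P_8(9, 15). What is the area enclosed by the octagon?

406

Cross-terms: 112, 84, 144, 8, 112, 70, 135, 147  ⇒  Σ = 812
Area = |Σ|/2 = 406.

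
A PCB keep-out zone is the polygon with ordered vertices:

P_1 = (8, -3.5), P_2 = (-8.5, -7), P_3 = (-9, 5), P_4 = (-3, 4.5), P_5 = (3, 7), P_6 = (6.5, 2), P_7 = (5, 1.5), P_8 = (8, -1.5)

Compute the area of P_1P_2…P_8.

Apply Gauss's area formula: 2A = Σ (x_i·y_{i+1} − x_{i+1}·y_i), indices taken mod 8.
Cross-terms: -85.75, -105.5, -25.5, -34.5, -39.5, -0.25, -19.5, -16  ⇒  Σ = -326.5
Area = |Σ|/2 = 163.25.

163.25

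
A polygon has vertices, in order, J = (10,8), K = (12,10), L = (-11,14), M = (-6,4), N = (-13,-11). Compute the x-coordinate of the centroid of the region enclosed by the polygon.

Apply the surveyor's formula. First the cross-terms c_i = x_i·y_{i+1} − x_{i+1}·y_i:
  4, 278, 40, 118, 6  ⇒  2A = 446, A = 223.
Then Σ (x_i + x_{i+1})·c_i = -2574, so x̄ = -2574 / (6·223) = -429/223.

-429/223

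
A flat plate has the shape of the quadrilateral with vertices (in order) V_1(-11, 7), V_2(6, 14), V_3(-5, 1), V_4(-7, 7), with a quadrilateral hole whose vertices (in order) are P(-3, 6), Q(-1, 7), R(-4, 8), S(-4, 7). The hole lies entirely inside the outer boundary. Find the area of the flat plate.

Outer boundary:
V_1→V_2: (-11)(14) − (6)(7) = -196
V_2→V_3: (6)(1) − (-5)(14) = 76
V_3→V_4: (-5)(7) − (-7)(1) = -28
V_4→V_1: (-7)(7) − (-11)(7) = 28
Σ = -120
Area = |Σ|/2 = 60.
Hole:
Apply Gauss's area formula: 2A = Σ (x_i·y_{i+1} − x_{i+1}·y_i), indices taken mod 4.
Σ = (-15) + (20) + (4) + (-3) = 6
Area = |Σ|/2 = 3.
Net area = 60 − 3 = 57.

57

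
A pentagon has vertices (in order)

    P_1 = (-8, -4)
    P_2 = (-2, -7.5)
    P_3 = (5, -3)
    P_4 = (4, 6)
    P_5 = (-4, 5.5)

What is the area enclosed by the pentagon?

Apply Gauss's area formula: 2A = Σ (x_i·y_{i+1} − x_{i+1}·y_i), indices taken mod 5.
Cross-terms: 52, 43.5, 42, 46, 60  ⇒  Σ = 243.5
Area = |Σ|/2 = 121.75.

121.75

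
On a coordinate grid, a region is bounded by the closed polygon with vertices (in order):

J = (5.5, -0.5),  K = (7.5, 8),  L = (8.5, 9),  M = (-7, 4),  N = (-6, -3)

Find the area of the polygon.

Apply the shoelace formula: 2A = Σ (x_i·y_{i+1} − x_{i+1}·y_i), indices taken mod 5.
Σ = (47.75) + (-0.5) + (97) + (45) + (19.5) = 208.75
Area = |Σ|/2 = 104.375.

104.375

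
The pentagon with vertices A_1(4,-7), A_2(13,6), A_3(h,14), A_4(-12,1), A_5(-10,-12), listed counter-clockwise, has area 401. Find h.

-13

Write out the shoelace sum; only the two edges meeting at A_3 involve h:
2·Area = [(13·14 − h·6) + (h·1 − (-12)·14)] + 387
       = -5·h + 737 = 802
⇒ h = -13.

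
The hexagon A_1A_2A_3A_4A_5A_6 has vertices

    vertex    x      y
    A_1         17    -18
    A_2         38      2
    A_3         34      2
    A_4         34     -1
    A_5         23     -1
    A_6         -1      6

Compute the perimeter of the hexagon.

102

|A_1A_2| = √((21)² + (20)²) = √841 = 29
|A_2A_3| = √((-4)² + (0)²) = √16 = 4
|A_3A_4| = √((0)² + (-3)²) = √9 = 3
|A_4A_5| = √((-11)² + (0)²) = √121 = 11
|A_5A_6| = √((-24)² + (7)²) = √625 = 25
|A_6A_1| = √((18)² + (-24)²) = √900 = 30
Perimeter = 29 + 4 + 3 + 11 + 25 + 30 = 102.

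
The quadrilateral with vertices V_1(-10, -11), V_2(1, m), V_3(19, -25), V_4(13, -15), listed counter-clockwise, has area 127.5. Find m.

Write out the shoelace sum; only the two edges meeting at V_2 involve m:
2·Area = [((-10)·m − 1·(-11)) + (1·(-25) − 19·m)] + -253
       = -29·m + -267 = 255
⇒ m = -18.

-18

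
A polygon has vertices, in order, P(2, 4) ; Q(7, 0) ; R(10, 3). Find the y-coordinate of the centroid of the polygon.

Apply Gauss's area formula. First the cross-terms c_i = x_i·y_{i+1} − x_{i+1}·y_i:
  -28, 21, 34  ⇒  2A = 27, A = 13.5.
Then Σ (y_i + y_{i+1})·c_i = 189, so ȳ = 189 / (6·13.5) = 7/3.

7/3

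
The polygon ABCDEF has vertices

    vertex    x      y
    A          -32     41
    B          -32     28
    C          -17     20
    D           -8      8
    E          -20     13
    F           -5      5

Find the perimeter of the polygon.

|AB| = √((0)² + (-13)²) = √169 = 13
|BC| = √((15)² + (-8)²) = √289 = 17
|CD| = √((9)² + (-12)²) = √225 = 15
|DE| = √((-12)² + (5)²) = √169 = 13
|EF| = √((15)² + (-8)²) = √289 = 17
|FA| = √((-27)² + (36)²) = √2025 = 45
Perimeter = 13 + 17 + 15 + 13 + 17 + 45 = 120.

120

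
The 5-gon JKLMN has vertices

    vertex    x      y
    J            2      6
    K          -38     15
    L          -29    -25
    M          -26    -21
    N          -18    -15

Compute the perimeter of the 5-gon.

126

|JK| = √((-40)² + (9)²) = √1681 = 41
|KL| = √((9)² + (-40)²) = √1681 = 41
|LM| = √((3)² + (4)²) = √25 = 5
|MN| = √((8)² + (6)²) = √100 = 10
|NJ| = √((20)² + (21)²) = √841 = 29
Perimeter = 41 + 41 + 5 + 10 + 29 = 126.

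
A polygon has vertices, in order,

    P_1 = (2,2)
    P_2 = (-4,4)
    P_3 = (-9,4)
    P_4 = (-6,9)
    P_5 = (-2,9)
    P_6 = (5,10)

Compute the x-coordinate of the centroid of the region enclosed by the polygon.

Apply the shoelace (surveyor's) formula. First the cross-terms c_i = x_i·y_{i+1} − x_{i+1}·y_i:
  16, 20, -57, -36, -65, -10  ⇒  2A = -132, A = -66.
Then Σ (x_i + x_{i+1})·c_i = 586, so x̄ = 586 / (6·(-66)) = -293/198.

-293/198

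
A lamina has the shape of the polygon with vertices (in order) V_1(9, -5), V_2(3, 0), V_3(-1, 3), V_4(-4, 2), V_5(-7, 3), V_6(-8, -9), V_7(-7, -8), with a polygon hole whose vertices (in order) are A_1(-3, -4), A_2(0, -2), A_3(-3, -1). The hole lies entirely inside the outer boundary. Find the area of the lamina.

111

Outer boundary:
Apply the shoelace (surveyor's) formula: 2A = Σ (x_i·y_{i+1} − x_{i+1}·y_i), indices taken mod 7.
V_1→V_2: (9)(0) − (3)(-5) = 15
V_2→V_3: (3)(3) − (-1)(0) = 9
V_3→V_4: (-1)(2) − (-4)(3) = 10
V_4→V_5: (-4)(3) − (-7)(2) = 2
V_5→V_6: (-7)(-9) − (-8)(3) = 87
V_6→V_7: (-8)(-8) − (-7)(-9) = 1
V_7→V_1: (-7)(-5) − (9)(-8) = 107
Σ = 231
Area = |Σ|/2 = 115.5.
Hole:
Apply the shoelace formula: 2A = Σ (x_i·y_{i+1} − x_{i+1}·y_i), indices taken mod 3.
Σ = (6) + (-6) + (9) = 9
Area = |Σ|/2 = 4.5.
Net area = 115.5 − 4.5 = 111.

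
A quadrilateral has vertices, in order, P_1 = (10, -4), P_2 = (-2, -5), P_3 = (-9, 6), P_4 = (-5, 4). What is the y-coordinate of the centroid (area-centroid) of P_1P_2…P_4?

Apply the shoelace (surveyor's) formula. First the cross-terms c_i = x_i·y_{i+1} − x_{i+1}·y_i:
  -58, -57, -6, -20  ⇒  2A = -141, A = -70.5.
Then Σ (y_i + y_{i+1})·c_i = 405, so ȳ = 405 / (6·(-70.5)) = -45/47.

-45/47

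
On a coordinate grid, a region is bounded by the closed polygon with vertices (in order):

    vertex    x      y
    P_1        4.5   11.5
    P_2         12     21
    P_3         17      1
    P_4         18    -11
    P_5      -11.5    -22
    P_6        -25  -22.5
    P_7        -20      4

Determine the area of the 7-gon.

1102.625

Apply the shoelace formula: 2A = Σ (x_i·y_{i+1} − x_{i+1}·y_i), indices taken mod 7.
Cross-terms: -43.5, -345, -205, -522.5, -291.25, -550, -248  ⇒  Σ = -2205.25
Area = |Σ|/2 = 1102.625.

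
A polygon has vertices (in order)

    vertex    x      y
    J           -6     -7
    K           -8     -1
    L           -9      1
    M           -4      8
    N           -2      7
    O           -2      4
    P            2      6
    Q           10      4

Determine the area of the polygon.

129.5

Apply the shoelace formula: 2A = Σ (x_i·y_{i+1} − x_{i+1}·y_i), indices taken mod 8.
J→K: (-6)(-1) − (-8)(-7) = -50
K→L: (-8)(1) − (-9)(-1) = -17
L→M: (-9)(8) − (-4)(1) = -68
M→N: (-4)(7) − (-2)(8) = -12
N→O: (-2)(4) − (-2)(7) = 6
O→P: (-2)(6) − (2)(4) = -20
P→Q: (2)(4) − (10)(6) = -52
Q→J: (10)(-7) − (-6)(4) = -46
Σ = -259
Area = |Σ|/2 = 129.5.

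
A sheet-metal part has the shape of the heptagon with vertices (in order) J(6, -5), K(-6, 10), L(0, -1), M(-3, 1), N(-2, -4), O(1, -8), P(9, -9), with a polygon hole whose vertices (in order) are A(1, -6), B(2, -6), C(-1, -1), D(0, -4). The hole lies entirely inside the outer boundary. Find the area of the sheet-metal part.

66.5

Outer boundary:
Apply the shoelace formula: 2A = Σ (x_i·y_{i+1} − x_{i+1}·y_i), indices taken mod 7.
Σ = (30) + (6) + (-3) + (14) + (20) + (63) + (9) = 139
Area = |Σ|/2 = 69.5.
Hole:
Apply Gauss's area formula: 2A = Σ (x_i·y_{i+1} − x_{i+1}·y_i), indices taken mod 4.
A→B: (1)(-6) − (2)(-6) = 6
B→C: (2)(-1) − (-1)(-6) = -8
C→D: (-1)(-4) − (0)(-1) = 4
D→A: (0)(-6) − (1)(-4) = 4
Σ = 6
Area = |Σ|/2 = 3.
Net area = 69.5 − 3 = 66.5.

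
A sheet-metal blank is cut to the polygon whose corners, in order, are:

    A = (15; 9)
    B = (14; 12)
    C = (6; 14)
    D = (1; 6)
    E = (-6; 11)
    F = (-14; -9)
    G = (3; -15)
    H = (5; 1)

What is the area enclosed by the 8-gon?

Apply the shoelace formula: 2A = Σ (x_i·y_{i+1} − x_{i+1}·y_i), indices taken mod 8.
A→B: (15)(12) − (14)(9) = 54
B→C: (14)(14) − (6)(12) = 124
C→D: (6)(6) − (1)(14) = 22
D→E: (1)(11) − (-6)(6) = 47
E→F: (-6)(-9) − (-14)(11) = 208
F→G: (-14)(-15) − (3)(-9) = 237
G→H: (3)(1) − (5)(-15) = 78
H→A: (5)(9) − (15)(1) = 30
Σ = 800
Area = |Σ|/2 = 400.

400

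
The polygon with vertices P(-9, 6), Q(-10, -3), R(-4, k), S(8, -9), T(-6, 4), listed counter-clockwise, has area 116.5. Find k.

-8

The doubled signed area Σ (x_i y_{i+1} − x_{i+1} y_i) is linear in k.
With k=0 it equals 89; the coefficient of k is -18 (from the two edges through R).
So -18·k + 89 = 2·116.5 = 233 ⇒ k = -8.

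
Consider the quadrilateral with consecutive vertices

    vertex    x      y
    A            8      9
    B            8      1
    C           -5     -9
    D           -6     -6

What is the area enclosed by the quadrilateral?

80.5

Apply the shoelace (surveyor's) formula: 2A = Σ (x_i·y_{i+1} − x_{i+1}·y_i), indices taken mod 4.
Cross-terms: -64, -67, -24, -6  ⇒  Σ = -161
Area = |Σ|/2 = 80.5.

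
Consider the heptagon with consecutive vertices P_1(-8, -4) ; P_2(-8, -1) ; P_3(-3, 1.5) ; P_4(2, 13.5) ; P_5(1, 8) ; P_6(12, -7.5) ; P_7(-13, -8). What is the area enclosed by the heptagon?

194.5

Cross-terms: -24, -15, -43.5, 2.5, -103.5, -193.5, -12  ⇒  Σ = -389
Area = |Σ|/2 = 194.5.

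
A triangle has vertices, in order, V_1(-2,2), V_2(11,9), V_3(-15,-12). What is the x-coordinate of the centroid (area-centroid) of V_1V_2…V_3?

Apply the shoelace formula. First the cross-terms c_i = x_i·y_{i+1} − x_{i+1}·y_i:
  -40, 3, -54  ⇒  2A = -91, A = -45.5.
Then Σ (x_i + x_{i+1})·c_i = 546, so x̄ = 546 / (6·(-45.5)) = -2.

-2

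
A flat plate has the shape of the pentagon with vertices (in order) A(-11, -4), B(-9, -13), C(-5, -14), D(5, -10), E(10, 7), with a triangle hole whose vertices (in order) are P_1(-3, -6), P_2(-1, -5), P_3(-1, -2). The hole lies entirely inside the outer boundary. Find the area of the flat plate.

Outer boundary:
Σ = (107) + (61) + (120) + (135) + (37) = 460
Area = |Σ|/2 = 230.
Hole:
P_1→P_2: (-3)(-5) − (-1)(-6) = 9
P_2→P_3: (-1)(-2) − (-1)(-5) = -3
P_3→P_1: (-1)(-6) − (-3)(-2) = 0
Σ = 6
Area = |Σ|/2 = 3.
Net area = 230 − 3 = 227.

227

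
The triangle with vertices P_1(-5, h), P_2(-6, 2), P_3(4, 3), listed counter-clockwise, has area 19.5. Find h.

The doubled signed area Σ (x_i y_{i+1} − x_{i+1} y_i) is linear in h.
With h=0 it equals -21; the coefficient of h is 10 (from the two edges through P_1).
So 10·h + -21 = 2·19.5 = 39 ⇒ h = 6.

6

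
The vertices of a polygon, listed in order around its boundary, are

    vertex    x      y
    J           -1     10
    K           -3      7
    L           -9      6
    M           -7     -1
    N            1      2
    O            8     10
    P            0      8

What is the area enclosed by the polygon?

Apply the surveyor's formula: 2A = Σ (x_i·y_{i+1} − x_{i+1}·y_i), indices taken mod 7.
Σ = (23) + (45) + (51) + (-13) + (-6) + (64) + (8) = 172
Area = |Σ|/2 = 86.

86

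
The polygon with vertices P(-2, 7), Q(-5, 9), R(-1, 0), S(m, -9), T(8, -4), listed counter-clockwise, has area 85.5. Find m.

The doubled signed area Σ (x_i y_{i+1} − x_{i+1} y_i) is linear in m.
With m=0 it equals 155; the coefficient of m is -4 (from the two edges through S).
So -4·m + 155 = 2·85.5 = 171 ⇒ m = -4.

-4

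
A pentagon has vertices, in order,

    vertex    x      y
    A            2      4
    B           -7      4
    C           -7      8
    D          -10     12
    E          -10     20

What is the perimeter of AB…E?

46

|AB| = √((-9)² + (0)²) = √81 = 9
|BC| = √((0)² + (4)²) = √16 = 4
|CD| = √((-3)² + (4)²) = √25 = 5
|DE| = √((0)² + (8)²) = √64 = 8
|EA| = √((12)² + (-16)²) = √400 = 20
Perimeter = 9 + 4 + 5 + 8 + 20 = 46.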